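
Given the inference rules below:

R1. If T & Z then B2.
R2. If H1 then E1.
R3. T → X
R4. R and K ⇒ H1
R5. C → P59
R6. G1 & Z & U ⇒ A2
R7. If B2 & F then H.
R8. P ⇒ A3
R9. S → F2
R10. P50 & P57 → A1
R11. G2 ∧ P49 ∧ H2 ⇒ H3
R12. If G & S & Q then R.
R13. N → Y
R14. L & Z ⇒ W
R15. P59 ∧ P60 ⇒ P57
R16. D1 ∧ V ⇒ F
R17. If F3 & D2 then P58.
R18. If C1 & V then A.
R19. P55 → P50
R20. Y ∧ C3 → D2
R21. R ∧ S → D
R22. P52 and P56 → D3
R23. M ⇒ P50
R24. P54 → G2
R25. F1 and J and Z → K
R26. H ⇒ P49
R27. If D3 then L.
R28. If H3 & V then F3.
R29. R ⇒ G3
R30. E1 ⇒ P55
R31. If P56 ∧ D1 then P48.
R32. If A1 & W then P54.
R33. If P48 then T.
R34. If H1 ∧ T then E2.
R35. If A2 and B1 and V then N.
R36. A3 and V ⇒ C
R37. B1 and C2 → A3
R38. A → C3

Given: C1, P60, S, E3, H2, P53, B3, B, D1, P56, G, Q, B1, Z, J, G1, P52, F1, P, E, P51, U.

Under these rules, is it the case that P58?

Forward chaining from the given facts derives: A2, A3, F2, R, D, D3, K, L, G3, P48, T, B2, X, H1, W, E2, E1, P55, P50.
The only rule concluding P58 is R17, which needs F3; that is never established.

No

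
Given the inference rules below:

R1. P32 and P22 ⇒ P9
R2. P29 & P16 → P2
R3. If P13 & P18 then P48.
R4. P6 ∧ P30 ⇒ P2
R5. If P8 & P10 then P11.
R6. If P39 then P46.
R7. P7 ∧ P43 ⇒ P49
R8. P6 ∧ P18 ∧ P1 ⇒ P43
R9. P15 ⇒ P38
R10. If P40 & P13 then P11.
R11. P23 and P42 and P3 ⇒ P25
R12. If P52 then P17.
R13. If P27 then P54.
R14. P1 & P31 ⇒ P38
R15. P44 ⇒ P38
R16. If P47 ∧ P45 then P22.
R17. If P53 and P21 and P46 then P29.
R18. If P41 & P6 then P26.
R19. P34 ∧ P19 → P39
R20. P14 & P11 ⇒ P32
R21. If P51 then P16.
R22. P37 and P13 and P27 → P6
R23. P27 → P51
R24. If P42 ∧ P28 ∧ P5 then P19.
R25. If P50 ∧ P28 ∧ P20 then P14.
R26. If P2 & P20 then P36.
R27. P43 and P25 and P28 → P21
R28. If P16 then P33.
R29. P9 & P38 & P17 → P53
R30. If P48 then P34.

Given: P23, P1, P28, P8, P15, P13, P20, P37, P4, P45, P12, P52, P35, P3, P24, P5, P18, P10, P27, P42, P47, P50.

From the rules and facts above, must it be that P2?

P48  (by R3: P13, P18)
P11  (by R5: P8, P10)
P38  (by R9: P15)
P25  (by R11: P23, P42, P3)
P17  (by R12: P52)
P22  (by R16: P47, P45)
P6  (by R22: P37, P13, P27)
P51  (by R23: P27)
P19  (by R24: P42, P28, P5)
P14  (by R25: P50, P28, P20)
P34  (by R30: P48)
P43  (by R8: P6, P18, P1)
P39  (by R19: P34, P19)
P32  (by R20: P14, P11)
P16  (by R21: P51)
P21  (by R27: P43, P25, P28)
P9  (by R1: P32, P22)
P46  (by R6: P39)
P53  (by R29: P9, P38, P17)
P29  (by R17: P53, P21, P46)
P2  (by R2: P29, P16)

Yes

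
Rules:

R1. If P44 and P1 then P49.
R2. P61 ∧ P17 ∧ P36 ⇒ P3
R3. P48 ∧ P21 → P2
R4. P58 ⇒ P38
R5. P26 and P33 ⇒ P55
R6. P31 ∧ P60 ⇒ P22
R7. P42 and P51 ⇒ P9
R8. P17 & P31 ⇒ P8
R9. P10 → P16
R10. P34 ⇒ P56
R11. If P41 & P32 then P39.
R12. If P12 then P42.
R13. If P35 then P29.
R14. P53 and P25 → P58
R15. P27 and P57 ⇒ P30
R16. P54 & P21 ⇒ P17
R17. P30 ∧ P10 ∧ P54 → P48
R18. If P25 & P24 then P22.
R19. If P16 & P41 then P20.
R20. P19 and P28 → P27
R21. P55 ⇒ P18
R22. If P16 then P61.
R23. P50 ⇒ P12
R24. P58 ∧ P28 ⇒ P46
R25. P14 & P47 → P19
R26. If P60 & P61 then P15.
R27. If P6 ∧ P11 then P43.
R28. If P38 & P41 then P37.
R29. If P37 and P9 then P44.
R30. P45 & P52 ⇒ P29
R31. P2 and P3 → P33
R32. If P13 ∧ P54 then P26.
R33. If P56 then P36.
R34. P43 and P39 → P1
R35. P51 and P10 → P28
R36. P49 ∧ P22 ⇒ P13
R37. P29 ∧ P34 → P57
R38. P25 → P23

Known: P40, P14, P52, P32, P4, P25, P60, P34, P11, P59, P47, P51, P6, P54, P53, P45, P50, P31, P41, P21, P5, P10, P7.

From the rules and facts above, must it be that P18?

P22  (by R6: P31, P60)
P16  (by R9: P10)
P56  (by R10: P34)
P39  (by R11: P41, P32)
P58  (by R14: P53, P25)
P17  (by R16: P54, P21)
P61  (by R22: P16)
P12  (by R23: P50)
P19  (by R25: P14, P47)
P43  (by R27: P6, P11)
P29  (by R30: P45, P52)
P36  (by R33: P56)
P1  (by R34: P43, P39)
P28  (by R35: P51, P10)
P57  (by R37: P29, P34)
P3  (by R2: P61, P17, P36)
P38  (by R4: P58)
P42  (by R12: P12)
P27  (by R20: P19, P28)
P37  (by R28: P38, P41)
P9  (by R7: P42, P51)
P30  (by R15: P27, P57)
P48  (by R17: P30, P10, P54)
P44  (by R29: P37, P9)
P49  (by R1: P44, P1)
P2  (by R3: P48, P21)
P33  (by R31: P2, P3)
P13  (by R36: P49, P22)
P26  (by R32: P13, P54)
P55  (by R5: P26, P33)
P18  (by R21: P55)

Yes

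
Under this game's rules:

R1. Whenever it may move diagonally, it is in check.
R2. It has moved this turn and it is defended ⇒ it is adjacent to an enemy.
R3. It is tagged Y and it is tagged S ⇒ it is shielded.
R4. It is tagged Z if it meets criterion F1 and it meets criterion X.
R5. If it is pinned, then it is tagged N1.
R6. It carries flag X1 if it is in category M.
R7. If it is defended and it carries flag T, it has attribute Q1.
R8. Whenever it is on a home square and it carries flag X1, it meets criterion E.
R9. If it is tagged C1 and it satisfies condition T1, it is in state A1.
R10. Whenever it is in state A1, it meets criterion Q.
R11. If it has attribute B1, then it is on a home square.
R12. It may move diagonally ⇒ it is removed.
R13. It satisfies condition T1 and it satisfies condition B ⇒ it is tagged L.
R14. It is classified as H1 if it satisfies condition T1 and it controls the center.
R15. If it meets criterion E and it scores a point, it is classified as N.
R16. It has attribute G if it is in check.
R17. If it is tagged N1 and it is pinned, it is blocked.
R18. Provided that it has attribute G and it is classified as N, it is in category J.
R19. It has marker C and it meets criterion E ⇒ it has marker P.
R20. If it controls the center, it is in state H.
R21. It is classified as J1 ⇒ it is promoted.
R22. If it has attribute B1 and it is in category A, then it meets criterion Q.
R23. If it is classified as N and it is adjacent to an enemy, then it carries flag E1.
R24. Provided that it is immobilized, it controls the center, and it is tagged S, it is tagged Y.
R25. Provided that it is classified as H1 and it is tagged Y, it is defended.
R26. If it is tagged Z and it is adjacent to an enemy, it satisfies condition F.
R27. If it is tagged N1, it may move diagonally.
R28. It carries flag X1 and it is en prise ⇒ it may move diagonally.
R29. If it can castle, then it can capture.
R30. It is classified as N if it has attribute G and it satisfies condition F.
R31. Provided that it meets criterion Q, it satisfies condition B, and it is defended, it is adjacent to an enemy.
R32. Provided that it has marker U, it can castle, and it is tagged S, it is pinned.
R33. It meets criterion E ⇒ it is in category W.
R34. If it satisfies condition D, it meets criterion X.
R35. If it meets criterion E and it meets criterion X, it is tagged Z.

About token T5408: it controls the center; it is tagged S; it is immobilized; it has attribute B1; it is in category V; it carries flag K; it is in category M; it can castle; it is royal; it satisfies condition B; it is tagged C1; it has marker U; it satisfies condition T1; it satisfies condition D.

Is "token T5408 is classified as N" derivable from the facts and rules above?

Yes

By R6 (it is in category M): it carries flag X1.
By R9 (it is tagged C1, it satisfies condition T1): it is in state A1.
By R10 (it is in state A1): it meets criterion Q.
By R11 (it has attribute B1): it is on a home square.
By R14 (it satisfies condition T1, it controls the center): it is classified as H1.
By R24 (it is immobilized, it controls the center, it is tagged S): it is tagged Y.
By R25 (it is classified as H1, it is tagged Y): it is defended.
By R31 (it meets criterion Q, it satisfies condition B, it is defended): it is adjacent to an enemy.
By R32 (it has marker U, it can castle, it is tagged S): it is pinned.
By R34 (it satisfies condition D): it meets criterion X.
By R5 (it is pinned): it is tagged N1.
By R8 (it is on a home square, it carries flag X1): it meets criterion E.
By R27 (it is tagged N1): it may move diagonally.
By R35 (it meets criterion E, it meets criterion X): it is tagged Z.
By R1 (it may move diagonally): it is in check.
By R16 (it is in check): it has attribute G.
By R26 (it is tagged Z, it is adjacent to an enemy): it satisfies condition F.
By R30 (it has attribute G, it satisfies condition F): it is classified as N.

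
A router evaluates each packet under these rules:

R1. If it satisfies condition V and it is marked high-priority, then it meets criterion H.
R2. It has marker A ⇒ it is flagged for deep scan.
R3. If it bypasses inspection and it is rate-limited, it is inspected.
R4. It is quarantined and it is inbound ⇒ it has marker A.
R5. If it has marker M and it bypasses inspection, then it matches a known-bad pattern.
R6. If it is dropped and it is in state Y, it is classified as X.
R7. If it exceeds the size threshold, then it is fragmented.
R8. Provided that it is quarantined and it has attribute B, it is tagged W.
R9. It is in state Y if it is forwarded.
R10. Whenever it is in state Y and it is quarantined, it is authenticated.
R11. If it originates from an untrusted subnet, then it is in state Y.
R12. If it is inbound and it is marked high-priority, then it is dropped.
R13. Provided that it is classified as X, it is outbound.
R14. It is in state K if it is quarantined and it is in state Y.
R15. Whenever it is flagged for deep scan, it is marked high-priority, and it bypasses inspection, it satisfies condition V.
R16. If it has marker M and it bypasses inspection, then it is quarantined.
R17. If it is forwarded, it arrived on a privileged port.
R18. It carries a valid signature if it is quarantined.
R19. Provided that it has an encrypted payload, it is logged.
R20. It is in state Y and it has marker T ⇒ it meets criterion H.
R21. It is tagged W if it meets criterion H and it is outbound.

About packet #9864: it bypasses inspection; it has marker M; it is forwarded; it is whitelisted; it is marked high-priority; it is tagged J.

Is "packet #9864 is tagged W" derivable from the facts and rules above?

Forward chaining from the given facts derives: matches a known-bad pattern, is in state Y, is quarantined, arrived on a privileged port, carries a valid signature, is authenticated, is in state K.
Rules concluding "it is tagged W": R8 needs "it has attribute B"; R21 needs "it meets criterion H" — none of these are established.

No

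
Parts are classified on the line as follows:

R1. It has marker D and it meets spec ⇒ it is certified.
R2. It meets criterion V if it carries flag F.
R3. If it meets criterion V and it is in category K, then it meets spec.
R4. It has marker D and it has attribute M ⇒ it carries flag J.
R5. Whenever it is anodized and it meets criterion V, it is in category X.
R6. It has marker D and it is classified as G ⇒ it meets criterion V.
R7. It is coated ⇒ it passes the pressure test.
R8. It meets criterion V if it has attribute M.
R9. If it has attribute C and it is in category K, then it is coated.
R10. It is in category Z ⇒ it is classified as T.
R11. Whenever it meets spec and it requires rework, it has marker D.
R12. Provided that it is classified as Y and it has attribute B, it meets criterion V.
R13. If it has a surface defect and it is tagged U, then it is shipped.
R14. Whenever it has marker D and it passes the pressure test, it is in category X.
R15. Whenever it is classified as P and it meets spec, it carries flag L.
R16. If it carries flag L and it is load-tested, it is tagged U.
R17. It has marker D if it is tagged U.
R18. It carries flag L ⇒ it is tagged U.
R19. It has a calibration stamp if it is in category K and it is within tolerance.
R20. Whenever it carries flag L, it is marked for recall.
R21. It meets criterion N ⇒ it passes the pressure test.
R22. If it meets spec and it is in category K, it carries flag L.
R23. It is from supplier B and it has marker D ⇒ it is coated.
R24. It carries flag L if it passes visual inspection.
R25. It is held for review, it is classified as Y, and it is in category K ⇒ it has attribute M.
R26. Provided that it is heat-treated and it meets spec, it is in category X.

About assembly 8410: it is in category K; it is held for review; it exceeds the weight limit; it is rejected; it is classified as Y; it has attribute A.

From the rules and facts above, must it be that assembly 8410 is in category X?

Forward chaining from the given facts derives: has attribute M, meets criterion V, meets spec, carries flag L, is tagged U, is marked for recall, has marker D, is certified, carries flag J.
Rules concluding "it is in category X": R5 needs "it is anodized"; R14 needs "it passes the pressure test"; R26 needs "it is heat-treated" — none of these are established.

No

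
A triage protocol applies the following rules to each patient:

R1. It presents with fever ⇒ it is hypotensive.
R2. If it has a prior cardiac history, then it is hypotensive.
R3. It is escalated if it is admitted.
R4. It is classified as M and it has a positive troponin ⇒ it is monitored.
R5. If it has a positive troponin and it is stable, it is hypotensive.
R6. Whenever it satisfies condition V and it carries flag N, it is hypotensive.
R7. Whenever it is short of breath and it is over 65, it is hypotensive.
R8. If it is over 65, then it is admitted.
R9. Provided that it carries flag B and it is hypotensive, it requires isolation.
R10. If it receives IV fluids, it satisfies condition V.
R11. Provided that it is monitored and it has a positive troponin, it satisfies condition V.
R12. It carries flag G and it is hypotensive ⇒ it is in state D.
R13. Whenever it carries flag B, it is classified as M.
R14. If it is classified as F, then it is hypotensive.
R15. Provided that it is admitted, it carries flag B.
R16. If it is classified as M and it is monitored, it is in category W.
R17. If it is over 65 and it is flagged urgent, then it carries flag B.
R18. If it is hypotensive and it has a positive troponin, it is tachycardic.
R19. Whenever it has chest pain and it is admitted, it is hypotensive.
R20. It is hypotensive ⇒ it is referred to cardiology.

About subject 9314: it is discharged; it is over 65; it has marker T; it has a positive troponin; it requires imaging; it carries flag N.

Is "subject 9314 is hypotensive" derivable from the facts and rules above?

By R8 (it is over 65): it is admitted.
By R15 (it is admitted): it carries flag B.
By R13 (it carries flag B): it is classified as M.
By R4 (it is classified as M, it has a positive troponin): it is monitored.
By R11 (it is monitored, it has a positive troponin): it satisfies condition V.
By R6 (it satisfies condition V, it carries flag N): it is hypotensive.

Yes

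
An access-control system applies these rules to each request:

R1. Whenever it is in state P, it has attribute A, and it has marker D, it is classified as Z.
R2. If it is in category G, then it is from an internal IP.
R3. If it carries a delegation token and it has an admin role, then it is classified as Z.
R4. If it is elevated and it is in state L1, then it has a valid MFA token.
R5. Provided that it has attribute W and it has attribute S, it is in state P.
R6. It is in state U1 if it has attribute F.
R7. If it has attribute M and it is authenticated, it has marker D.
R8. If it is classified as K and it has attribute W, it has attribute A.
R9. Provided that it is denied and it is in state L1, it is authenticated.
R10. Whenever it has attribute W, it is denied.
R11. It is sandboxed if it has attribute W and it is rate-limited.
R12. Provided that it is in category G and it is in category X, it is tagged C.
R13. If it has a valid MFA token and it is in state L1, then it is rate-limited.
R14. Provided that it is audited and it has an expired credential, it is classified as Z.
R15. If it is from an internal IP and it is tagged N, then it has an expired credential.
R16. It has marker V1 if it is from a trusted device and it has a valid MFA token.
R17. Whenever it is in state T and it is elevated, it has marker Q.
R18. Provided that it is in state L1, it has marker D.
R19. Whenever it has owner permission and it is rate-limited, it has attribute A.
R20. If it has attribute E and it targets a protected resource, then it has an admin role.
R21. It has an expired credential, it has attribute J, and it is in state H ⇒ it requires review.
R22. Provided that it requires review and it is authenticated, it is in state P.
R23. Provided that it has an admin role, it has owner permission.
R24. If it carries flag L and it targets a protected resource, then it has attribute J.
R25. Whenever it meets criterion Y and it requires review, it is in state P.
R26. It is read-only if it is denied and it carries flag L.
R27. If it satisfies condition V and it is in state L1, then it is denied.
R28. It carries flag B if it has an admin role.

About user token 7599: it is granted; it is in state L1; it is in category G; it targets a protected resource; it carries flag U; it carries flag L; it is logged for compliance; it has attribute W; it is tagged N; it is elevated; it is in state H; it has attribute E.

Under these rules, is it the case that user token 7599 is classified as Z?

Yes

By R2 (it is in category G): it is from an internal IP.
By R4 (it is elevated, it is in state L1): it has a valid MFA token.
By R10 (it has attribute W): it is denied.
By R13 (it has a valid MFA token, it is in state L1): it is rate-limited.
By R15 (it is from an internal IP, it is tagged N): it has an expired credential.
By R18 (it is in state L1): it has marker D.
By R20 (it has attribute E, it targets a protected resource): it has an admin role.
By R23 (it has an admin role): it has owner permission.
By R24 (it carries flag L, it targets a protected resource): it has attribute J.
By R9 (it is denied, it is in state L1): it is authenticated.
By R19 (it has owner permission, it is rate-limited): it has attribute A.
By R21 (it has an expired credential, it has attribute J, it is in state H): it requires review.
By R22 (it requires review, it is authenticated): it is in state P.
By R1 (it is in state P, it has attribute A, it has marker D): it is classified as Z.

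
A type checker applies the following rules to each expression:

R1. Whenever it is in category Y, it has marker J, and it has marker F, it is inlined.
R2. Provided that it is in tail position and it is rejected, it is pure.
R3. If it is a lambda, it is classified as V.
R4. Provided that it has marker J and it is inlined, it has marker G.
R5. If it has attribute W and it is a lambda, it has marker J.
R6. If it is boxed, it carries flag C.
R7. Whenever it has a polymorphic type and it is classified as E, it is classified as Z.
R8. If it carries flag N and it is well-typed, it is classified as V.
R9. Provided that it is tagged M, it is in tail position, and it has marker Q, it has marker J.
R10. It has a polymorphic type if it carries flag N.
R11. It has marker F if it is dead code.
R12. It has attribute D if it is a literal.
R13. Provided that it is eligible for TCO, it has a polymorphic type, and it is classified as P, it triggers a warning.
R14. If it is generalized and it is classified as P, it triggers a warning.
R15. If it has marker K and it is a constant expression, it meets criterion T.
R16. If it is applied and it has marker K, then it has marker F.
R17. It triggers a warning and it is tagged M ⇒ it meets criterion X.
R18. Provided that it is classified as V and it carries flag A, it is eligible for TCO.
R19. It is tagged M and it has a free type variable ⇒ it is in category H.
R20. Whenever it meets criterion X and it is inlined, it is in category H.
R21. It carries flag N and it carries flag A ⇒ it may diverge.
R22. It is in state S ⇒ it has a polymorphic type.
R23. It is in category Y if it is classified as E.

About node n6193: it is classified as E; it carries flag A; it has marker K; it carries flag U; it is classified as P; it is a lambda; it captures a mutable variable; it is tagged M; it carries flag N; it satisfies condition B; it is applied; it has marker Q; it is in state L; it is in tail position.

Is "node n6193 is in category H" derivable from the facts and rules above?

By R3 (it is a lambda): it is classified as V.
By R9 (it is tagged M, it is in tail position, it has marker Q): it has marker J.
By R10 (it carries flag N): it has a polymorphic type.
By R16 (it is applied, it has marker K): it has marker F.
By R18 (it is classified as V, it carries flag A): it is eligible for TCO.
By R23 (it is classified as E): it is in category Y.
By R1 (it is in category Y, it has marker J, it has marker F): it is inlined.
By R13 (it is eligible for TCO, it has a polymorphic type, it is classified as P): it triggers a warning.
By R17 (it triggers a warning, it is tagged M): it meets criterion X.
By R20 (it meets criterion X, it is inlined): it is in category H.

Yes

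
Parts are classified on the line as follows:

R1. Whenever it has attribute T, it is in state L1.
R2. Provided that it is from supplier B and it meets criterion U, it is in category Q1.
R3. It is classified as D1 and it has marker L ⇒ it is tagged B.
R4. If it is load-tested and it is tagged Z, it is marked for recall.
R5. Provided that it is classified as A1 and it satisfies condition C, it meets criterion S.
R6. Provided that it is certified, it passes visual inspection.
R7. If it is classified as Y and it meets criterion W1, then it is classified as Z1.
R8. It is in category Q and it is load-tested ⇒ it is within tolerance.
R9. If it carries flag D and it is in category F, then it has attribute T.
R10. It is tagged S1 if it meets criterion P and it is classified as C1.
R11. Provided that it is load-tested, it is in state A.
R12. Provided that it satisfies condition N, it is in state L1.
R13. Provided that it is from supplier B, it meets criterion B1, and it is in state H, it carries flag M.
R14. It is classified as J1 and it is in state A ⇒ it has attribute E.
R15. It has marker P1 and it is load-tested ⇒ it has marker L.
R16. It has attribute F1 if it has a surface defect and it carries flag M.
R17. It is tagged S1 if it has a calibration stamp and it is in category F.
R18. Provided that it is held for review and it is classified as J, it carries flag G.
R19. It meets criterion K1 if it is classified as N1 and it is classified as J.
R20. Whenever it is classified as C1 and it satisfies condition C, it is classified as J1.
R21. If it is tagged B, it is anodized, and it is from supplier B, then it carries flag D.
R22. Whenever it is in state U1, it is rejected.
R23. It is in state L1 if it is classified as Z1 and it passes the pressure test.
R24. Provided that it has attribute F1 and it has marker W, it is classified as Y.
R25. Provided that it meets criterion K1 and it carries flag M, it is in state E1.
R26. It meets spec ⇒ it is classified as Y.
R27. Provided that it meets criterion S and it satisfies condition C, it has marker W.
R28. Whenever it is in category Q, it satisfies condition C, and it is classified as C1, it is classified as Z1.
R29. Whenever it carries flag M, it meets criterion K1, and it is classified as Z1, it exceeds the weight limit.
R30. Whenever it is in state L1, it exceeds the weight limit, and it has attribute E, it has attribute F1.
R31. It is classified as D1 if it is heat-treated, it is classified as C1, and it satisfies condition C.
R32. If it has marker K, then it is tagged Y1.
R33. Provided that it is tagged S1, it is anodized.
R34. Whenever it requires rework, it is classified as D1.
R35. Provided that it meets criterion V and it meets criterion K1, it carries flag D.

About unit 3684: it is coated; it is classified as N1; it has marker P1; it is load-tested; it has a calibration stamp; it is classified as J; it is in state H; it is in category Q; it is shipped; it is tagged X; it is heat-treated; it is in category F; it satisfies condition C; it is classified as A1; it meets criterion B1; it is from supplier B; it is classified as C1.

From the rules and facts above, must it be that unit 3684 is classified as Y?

By R5 (it is classified as A1, it satisfies condition C): it meets criterion S.
By R11 (it is load-tested): it is in state A.
By R13 (it is from supplier B, it meets criterion B1, it is in state H): it carries flag M.
By R15 (it has marker P1, it is load-tested): it has marker L.
By R17 (it has a calibration stamp, it is in category F): it is tagged S1.
By R19 (it is classified as N1, it is classified as J): it meets criterion K1.
By R20 (it is classified as C1, it satisfies condition C): it is classified as J1.
By R27 (it meets criterion S, it satisfies condition C): it has marker W.
By R28 (it is in category Q, it satisfies condition C, it is classified as C1): it is classified as Z1.
By R29 (it carries flag M, it meets criterion K1, it is classified as Z1): it exceeds the weight limit.
By R31 (it is heat-treated, it is classified as C1, it satisfies condition C): it is classified as D1.
By R33 (it is tagged S1): it is anodized.
By R3 (it is classified as D1, it has marker L): it is tagged B.
By R14 (it is classified as J1, it is in state A): it has attribute E.
By R21 (it is tagged B, it is anodized, it is from supplier B): it carries flag D.
By R9 (it carries flag D, it is in category F): it has attribute T.
By R1 (it has attribute T): it is in state L1.
By R30 (it is in state L1, it exceeds the weight limit, it has attribute E): it has attribute F1.
By R24 (it has attribute F1, it has marker W): it is classified as Y.

Yes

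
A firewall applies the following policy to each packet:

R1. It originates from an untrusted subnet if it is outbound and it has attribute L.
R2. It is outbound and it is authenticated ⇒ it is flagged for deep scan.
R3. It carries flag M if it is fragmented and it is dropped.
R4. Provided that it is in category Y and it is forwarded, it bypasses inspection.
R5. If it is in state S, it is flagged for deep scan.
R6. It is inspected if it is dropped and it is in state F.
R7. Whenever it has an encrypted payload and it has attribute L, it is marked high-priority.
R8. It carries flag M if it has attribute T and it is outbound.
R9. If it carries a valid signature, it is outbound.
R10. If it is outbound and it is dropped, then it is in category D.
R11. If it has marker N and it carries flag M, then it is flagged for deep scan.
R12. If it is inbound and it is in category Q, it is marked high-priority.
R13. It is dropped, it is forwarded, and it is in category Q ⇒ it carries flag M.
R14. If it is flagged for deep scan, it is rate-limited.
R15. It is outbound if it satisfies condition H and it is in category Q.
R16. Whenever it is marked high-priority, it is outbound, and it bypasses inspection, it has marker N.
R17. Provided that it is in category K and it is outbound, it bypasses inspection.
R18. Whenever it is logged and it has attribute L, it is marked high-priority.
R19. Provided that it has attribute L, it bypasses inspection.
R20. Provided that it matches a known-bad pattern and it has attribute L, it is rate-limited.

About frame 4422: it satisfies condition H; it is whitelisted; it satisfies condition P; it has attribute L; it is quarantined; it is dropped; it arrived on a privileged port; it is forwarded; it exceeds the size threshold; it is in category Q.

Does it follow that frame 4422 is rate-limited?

No

Forward chaining from the given facts derives: carries flag M, is outbound, bypasses inspection, originates from an untrusted subnet, is in category D.
Rules concluding "it is rate-limited": R14 needs "it is flagged for deep scan"; R20 needs "it matches a known-bad pattern" — none of these are established.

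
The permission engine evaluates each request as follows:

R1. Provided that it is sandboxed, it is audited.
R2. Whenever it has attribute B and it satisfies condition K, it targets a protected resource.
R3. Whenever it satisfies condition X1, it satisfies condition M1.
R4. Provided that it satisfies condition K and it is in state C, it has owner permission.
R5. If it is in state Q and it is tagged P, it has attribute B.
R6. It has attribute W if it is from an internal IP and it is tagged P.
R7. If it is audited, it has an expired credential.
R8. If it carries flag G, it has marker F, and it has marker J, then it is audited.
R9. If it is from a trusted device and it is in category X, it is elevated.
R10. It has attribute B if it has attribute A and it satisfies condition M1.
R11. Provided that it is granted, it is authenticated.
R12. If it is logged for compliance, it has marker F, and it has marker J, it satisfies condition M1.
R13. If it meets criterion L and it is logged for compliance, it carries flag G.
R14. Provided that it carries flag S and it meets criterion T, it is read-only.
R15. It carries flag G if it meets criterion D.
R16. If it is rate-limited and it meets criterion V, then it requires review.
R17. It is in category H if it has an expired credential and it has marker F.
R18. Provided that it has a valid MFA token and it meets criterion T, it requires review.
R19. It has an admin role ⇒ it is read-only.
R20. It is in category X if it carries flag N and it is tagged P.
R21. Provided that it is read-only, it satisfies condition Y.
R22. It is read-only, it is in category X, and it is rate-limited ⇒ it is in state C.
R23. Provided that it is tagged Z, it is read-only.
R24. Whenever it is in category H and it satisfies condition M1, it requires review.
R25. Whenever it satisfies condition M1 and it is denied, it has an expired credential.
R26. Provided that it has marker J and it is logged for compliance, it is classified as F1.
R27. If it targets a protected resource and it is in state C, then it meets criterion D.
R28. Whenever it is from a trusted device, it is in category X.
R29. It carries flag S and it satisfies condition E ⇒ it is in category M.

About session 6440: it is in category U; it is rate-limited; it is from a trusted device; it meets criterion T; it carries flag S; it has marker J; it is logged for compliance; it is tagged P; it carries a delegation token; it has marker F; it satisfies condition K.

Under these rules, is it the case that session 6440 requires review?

No

Forward chaining from the given facts derives: satisfies condition M1, is read-only, satisfies condition Y, is classified as F1, is in category X, is elevated, is in state C, has owner permission.
Rules concluding "it requires review": R16 needs "it meets criterion V"; R18 needs "it has a valid MFA token"; R24 needs "it is in category H" — none of these are established.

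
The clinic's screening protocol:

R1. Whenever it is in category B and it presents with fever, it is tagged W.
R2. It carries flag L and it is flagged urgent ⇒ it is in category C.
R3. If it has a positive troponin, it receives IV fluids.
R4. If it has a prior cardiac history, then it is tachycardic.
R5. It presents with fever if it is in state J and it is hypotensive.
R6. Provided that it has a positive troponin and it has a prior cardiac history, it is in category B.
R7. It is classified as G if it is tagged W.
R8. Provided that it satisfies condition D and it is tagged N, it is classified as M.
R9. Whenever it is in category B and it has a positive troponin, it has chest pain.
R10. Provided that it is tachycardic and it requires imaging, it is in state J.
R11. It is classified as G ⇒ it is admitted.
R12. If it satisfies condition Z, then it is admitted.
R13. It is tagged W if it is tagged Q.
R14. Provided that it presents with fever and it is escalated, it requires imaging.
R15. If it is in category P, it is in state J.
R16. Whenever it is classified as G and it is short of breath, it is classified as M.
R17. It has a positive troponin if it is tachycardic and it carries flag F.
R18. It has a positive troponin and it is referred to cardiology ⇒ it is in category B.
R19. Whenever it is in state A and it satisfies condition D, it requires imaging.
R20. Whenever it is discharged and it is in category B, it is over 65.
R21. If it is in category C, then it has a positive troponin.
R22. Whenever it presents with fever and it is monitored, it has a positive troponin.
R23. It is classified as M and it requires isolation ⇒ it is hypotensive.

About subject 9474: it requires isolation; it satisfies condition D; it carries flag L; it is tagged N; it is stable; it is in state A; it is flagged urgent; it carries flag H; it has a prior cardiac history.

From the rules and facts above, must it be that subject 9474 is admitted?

By R2 (it carries flag L, it is flagged urgent): it is in category C.
By R4 (it has a prior cardiac history): it is tachycardic.
By R8 (it satisfies condition D, it is tagged N): it is classified as M.
By R19 (it is in state A, it satisfies condition D): it requires imaging.
By R21 (it is in category C): it has a positive troponin.
By R23 (it is classified as M, it requires isolation): it is hypotensive.
By R6 (it has a positive troponin, it has a prior cardiac history): it is in category B.
By R10 (it is tachycardic, it requires imaging): it is in state J.
By R5 (it is in state J, it is hypotensive): it presents with fever.
By R1 (it is in category B, it presents with fever): it is tagged W.
By R7 (it is tagged W): it is classified as G.
By R11 (it is classified as G): it is admitted.

Yes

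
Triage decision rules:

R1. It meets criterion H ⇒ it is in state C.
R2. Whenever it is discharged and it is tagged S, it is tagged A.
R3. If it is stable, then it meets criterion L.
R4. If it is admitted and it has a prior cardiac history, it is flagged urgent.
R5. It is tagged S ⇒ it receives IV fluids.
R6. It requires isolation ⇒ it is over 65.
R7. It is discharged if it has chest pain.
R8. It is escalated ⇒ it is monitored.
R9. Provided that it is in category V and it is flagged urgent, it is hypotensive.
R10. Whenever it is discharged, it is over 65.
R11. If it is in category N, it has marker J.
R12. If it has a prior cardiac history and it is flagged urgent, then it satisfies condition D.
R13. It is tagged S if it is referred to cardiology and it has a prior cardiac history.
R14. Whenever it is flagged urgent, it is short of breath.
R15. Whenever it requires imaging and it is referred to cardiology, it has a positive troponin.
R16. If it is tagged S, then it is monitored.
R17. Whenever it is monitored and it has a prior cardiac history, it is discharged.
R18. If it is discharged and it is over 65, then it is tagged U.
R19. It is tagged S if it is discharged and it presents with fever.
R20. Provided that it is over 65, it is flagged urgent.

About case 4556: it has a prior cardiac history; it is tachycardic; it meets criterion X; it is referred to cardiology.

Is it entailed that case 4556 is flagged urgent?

By R13 (it is referred to cardiology, it has a prior cardiac history): it is tagged S.
By R16 (it is tagged S): it is monitored.
By R17 (it is monitored, it has a prior cardiac history): it is discharged.
By R10 (it is discharged): it is over 65.
By R20 (it is over 65): it is flagged urgent.

Yes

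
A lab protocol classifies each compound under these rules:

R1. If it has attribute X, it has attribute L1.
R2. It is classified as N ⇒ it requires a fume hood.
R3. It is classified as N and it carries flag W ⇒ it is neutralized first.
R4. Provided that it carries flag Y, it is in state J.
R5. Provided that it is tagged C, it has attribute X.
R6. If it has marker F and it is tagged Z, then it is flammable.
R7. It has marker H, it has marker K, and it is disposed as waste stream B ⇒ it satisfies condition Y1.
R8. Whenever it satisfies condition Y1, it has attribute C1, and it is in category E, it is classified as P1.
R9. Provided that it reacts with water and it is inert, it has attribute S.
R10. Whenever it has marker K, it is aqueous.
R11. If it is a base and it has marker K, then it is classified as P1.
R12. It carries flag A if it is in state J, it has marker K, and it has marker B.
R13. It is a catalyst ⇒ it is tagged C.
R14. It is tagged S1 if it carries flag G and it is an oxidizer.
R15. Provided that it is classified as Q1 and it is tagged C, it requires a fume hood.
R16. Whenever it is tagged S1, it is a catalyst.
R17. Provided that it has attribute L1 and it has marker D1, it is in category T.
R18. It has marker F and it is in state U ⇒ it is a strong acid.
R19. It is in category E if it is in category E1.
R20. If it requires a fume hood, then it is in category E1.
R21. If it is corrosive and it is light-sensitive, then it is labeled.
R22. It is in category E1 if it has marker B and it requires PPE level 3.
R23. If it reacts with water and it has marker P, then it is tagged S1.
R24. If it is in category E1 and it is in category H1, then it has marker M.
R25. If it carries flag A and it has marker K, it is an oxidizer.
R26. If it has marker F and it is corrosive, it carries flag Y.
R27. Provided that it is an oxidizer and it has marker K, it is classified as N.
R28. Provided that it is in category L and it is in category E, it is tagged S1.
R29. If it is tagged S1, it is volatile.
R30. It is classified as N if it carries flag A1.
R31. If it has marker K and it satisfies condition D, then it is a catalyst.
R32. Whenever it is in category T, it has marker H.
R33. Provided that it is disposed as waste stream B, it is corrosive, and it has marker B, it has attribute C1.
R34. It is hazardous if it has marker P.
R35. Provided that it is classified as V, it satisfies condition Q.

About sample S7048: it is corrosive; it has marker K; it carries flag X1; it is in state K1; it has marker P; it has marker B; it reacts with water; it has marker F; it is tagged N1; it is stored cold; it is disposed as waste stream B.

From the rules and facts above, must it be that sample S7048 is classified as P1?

No

Forward chaining from the given facts derives: is aqueous, is tagged S1, carries flag Y, is volatile, has attribute C1, is hazardous, is in state J, carries flag A, is a catalyst, is an oxidizer, is classified as N, requires a fume hood, is tagged C, is in category E1, has attribute X, is in category E, has attribute L1.
Rules concluding "it is classified as P1": R8 needs "it satisfies condition Y1"; R11 needs "it is a base" — none of these are established.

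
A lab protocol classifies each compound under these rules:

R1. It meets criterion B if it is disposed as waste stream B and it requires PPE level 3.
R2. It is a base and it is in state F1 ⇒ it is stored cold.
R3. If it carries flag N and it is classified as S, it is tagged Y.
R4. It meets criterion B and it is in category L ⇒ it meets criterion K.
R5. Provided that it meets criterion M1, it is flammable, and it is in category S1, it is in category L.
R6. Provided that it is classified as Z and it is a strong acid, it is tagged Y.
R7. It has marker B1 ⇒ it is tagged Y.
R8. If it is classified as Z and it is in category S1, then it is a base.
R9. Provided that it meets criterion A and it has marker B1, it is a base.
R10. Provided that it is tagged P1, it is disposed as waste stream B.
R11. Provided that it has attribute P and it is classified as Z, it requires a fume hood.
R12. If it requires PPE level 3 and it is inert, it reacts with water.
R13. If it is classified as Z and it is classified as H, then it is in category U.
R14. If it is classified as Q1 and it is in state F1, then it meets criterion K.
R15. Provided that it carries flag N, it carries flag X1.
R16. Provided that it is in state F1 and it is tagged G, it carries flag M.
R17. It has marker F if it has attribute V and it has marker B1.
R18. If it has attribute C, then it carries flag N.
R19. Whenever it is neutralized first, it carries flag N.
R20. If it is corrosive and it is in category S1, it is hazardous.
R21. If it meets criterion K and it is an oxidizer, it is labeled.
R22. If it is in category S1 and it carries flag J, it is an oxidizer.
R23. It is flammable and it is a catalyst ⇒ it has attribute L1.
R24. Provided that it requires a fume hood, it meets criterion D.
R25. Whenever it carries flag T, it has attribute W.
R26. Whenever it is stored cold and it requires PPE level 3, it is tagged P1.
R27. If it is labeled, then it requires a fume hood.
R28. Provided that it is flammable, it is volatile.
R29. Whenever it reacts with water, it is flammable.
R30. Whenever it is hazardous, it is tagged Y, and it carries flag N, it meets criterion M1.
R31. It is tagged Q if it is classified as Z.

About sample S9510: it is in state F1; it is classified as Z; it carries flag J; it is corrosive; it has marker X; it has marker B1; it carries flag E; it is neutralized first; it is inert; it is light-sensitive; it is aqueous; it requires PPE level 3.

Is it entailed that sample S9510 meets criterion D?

Forward chaining from the given facts derives: is tagged Y, reacts with water, carries flag N, is flammable, is tagged Q, carries flag X1, is volatile.
The only rule concluding "it meets criterion D" is R24, which needs "it requires a fume hood"; that is never established.

No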